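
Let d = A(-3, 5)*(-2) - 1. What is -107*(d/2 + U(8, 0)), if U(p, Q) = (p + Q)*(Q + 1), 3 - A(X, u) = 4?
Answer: -1819/2 ≈ -909.50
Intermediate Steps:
A(X, u) = -1 (A(X, u) = 3 - 1*4 = 3 - 4 = -1)
U(p, Q) = (1 + Q)*(Q + p) (U(p, Q) = (Q + p)*(1 + Q) = (1 + Q)*(Q + p))
d = 1 (d = -1*(-2) - 1 = 2 - 1 = 1)
-107*(d/2 + U(8, 0)) = -107*(1/2 + (0 + 8 + 0**2 + 0*8)) = -107*(1*(1/2) + (0 + 8 + 0 + 0)) = -107*(1/2 + 8) = -107*17/2 = -1819/2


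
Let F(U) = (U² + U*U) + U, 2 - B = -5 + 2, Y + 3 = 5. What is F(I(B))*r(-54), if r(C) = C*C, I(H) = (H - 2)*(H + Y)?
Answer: 2633148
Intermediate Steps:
Y = 2 (Y = -3 + 5 = 2)
B = 5 (B = 2 - (-5 + 2) = 2 - 1*(-3) = 2 + 3 = 5)
I(H) = (-2 + H)*(2 + H) (I(H) = (H - 2)*(H + 2) = (-2 + H)*(2 + H))
F(U) = U + 2*U² (F(U) = (U² + U²) + U = 2*U² + U = U + 2*U²)
r(C) = C²
F(I(B))*r(-54) = ((-4 + 5²)*(1 + 2*(-4 + 5²)))*(-54)² = ((-4 + 25)*(1 + 2*(-4 + 25)))*2916 = (21*(1 + 2*21))*2916 = (21*(1 + 42))*2916 = (21*43)*2916 = 903*2916 = 2633148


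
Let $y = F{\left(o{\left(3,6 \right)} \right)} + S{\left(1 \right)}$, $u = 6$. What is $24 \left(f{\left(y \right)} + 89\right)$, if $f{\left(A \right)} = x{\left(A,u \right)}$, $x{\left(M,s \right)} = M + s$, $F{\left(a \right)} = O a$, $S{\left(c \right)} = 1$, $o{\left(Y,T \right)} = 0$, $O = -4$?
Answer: $2304$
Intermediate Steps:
$F{\left(a \right)} = - 4 a$
$y = 1$ ($y = \left(-4\right) 0 + 1 = 0 + 1 = 1$)
$f{\left(A \right)} = 6 + A$ ($f{\left(A \right)} = A + 6 = 6 + A$)
$24 \left(f{\left(y \right)} + 89\right) = 24 \left(\left(6 + 1\right) + 89\right) = 24 \left(7 + 89\right) = 24 \cdot 96 = 2304$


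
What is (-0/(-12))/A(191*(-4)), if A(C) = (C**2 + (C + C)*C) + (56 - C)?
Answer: 0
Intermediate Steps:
A(C) = 56 - C + 3*C**2 (A(C) = (C**2 + (2*C)*C) + (56 - C) = (C**2 + 2*C**2) + (56 - C) = 3*C**2 + (56 - C) = 56 - C + 3*C**2)
(-0/(-12))/A(191*(-4)) = (-0/(-12))/(56 - 191*(-4) + 3*(191*(-4))**2) = (-0*(-1)/12)/(56 - 1*(-764) + 3*(-764)**2) = (-909*0)/(56 + 764 + 3*583696) = 0/(56 + 764 + 1751088) = 0/1751908 = 0*(1/1751908) = 0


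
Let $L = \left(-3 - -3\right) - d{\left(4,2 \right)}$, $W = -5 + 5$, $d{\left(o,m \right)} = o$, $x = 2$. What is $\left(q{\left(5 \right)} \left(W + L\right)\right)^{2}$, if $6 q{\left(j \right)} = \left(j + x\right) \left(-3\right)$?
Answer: $196$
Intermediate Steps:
$W = 0$
$q{\left(j \right)} = -1 - \frac{j}{2}$ ($q{\left(j \right)} = \frac{\left(j + 2\right) \left(-3\right)}{6} = \frac{\left(2 + j\right) \left(-3\right)}{6} = \frac{-6 - 3 j}{6} = -1 - \frac{j}{2}$)
$L = -4$ ($L = \left(-3 - -3\right) - 4 = \left(-3 + 3\right) - 4 = 0 - 4 = -4$)
$\left(q{\left(5 \right)} \left(W + L\right)\right)^{2} = \left(\left(-1 - \frac{5}{2}\right) \left(0 - 4\right)\right)^{2} = \left(\left(-1 - \frac{5}{2}\right) \left(-4\right)\right)^{2} = \left(\left(- \frac{7}{2}\right) \left(-4\right)\right)^{2} = 14^{2} = 196$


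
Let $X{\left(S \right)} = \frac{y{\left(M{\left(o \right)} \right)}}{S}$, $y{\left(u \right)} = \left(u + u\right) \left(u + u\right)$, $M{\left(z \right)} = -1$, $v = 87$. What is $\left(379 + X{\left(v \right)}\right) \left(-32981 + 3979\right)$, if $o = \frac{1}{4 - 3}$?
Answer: $- \frac{956398954}{87} \approx -1.0993 \cdot 10^{7}$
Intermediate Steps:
$o = 1$ ($o = 1^{-1} = 1$)
$y{\left(u \right)} = 4 u^{2}$ ($y{\left(u \right)} = 2 u 2 u = 4 u^{2}$)
$X{\left(S \right)} = \frac{4}{S}$ ($X{\left(S \right)} = \frac{4 \left(-1\right)^{2}}{S} = \frac{4 \cdot 1}{S} = \frac{4}{S}$)
$\left(379 + X{\left(v \right)}\right) \left(-32981 + 3979\right) = \left(379 + \frac{4}{87}\right) \left(-32981 + 3979\right) = \left(379 + 4 \cdot \frac{1}{87}\right) \left(-29002\right) = \left(379 + \frac{4}{87}\right) \left(-29002\right) = \frac{32977}{87} \left(-29002\right) = - \frac{956398954}{87}$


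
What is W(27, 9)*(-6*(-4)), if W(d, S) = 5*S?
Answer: 1080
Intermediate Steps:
W(27, 9)*(-6*(-4)) = (5*9)*(-6*(-4)) = 45*24 = 1080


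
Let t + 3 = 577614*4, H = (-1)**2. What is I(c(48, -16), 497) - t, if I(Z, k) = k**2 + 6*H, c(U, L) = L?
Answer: -2063438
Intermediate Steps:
H = 1
I(Z, k) = 6 + k**2 (I(Z, k) = k**2 + 6*1 = k**2 + 6 = 6 + k**2)
t = 2310453 (t = -3 + 577614*4 = -3 + 2310456 = 2310453)
I(c(48, -16), 497) - t = (6 + 497**2) - 1*2310453 = (6 + 247009) - 2310453 = 247015 - 2310453 = -2063438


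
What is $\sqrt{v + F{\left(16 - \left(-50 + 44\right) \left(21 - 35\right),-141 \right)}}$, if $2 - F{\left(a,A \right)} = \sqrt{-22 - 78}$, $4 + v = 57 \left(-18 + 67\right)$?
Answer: $\sqrt{2791 - 10 i} \approx 52.83 - 0.09464 i$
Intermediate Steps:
$v = 2789$ ($v = -4 + 57 \left(-18 + 67\right) = -4 + 57 \cdot 49 = -4 + 2793 = 2789$)
$F{\left(a,A \right)} = 2 - 10 i$ ($F{\left(a,A \right)} = 2 - \sqrt{-22 - 78} = 2 - \sqrt{-100} = 2 - 10 i$)
$\sqrt{v + F{\left(16 - \left(-50 + 44\right) \left(21 - 35\right),-141 \right)}} = \sqrt{2789 + \left(2 - 10 i\right)} = \sqrt{2791 - 10 i}$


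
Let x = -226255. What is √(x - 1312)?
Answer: I*√227567 ≈ 477.04*I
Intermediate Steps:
√(x - 1312) = √(-226255 - 1312) = √(-227567) = I*√227567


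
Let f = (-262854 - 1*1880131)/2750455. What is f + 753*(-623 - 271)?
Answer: -370311788159/550091 ≈ -6.7318e+5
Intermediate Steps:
f = -428597/550091 (f = (-262854 - 1880131)*(1/2750455) = -2142985*1/2750455 = -428597/550091 ≈ -0.77914)
f + 753*(-623 - 271) = -428597/550091 + 753*(-623 - 271) = -428597/550091 + 753*(-894) = -428597/550091 - 673182 = -370311788159/550091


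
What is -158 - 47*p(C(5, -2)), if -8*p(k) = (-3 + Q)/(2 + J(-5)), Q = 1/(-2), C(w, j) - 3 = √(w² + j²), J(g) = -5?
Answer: -7255/48 ≈ -151.15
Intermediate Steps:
C(w, j) = 3 + √(j² + w²) (C(w, j) = 3 + √(w² + j²) = 3 + √(j² + w²))
Q = -½ (Q = 1*(-½) = -½ ≈ -0.50000)
p(k) = -7/48 (p(k) = -(-3 - ½)/(8*(2 - 5)) = -(-7)/(16*(-3)) = -(-7)*(-1)/(16*3) = -⅛*7/6 = -7/48)
-158 - 47*p(C(5, -2)) = -158 - 47*(-7/48) = -158 + 329/48 = -7255/48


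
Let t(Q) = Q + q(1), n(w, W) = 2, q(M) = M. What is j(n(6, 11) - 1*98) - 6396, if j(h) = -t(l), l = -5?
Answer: -6392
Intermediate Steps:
t(Q) = 1 + Q (t(Q) = Q + 1 = 1 + Q)
j(h) = 4 (j(h) = -(1 - 5) = -1*(-4) = 4)
j(n(6, 11) - 1*98) - 6396 = 4 - 6396 = -6392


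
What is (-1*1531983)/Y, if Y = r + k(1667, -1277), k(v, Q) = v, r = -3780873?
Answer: 1531983/3779206 ≈ 0.40537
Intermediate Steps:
Y = -3779206 (Y = -3780873 + 1667 = -3779206)
(-1*1531983)/Y = -1*1531983/(-3779206) = -1531983*(-1/3779206) = 1531983/3779206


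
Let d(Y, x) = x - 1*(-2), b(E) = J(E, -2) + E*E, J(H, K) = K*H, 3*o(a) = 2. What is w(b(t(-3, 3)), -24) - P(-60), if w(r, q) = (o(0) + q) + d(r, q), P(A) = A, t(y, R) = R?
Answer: 44/3 ≈ 14.667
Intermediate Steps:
o(a) = ⅔ (o(a) = (⅓)*2 = ⅔)
J(H, K) = H*K
b(E) = E² - 2*E (b(E) = E*(-2) + E*E = -2*E + E² = E² - 2*E)
d(Y, x) = 2 + x (d(Y, x) = x + 2 = 2 + x)
w(r, q) = 8/3 + 2*q (w(r, q) = (⅔ + q) + (2 + q) = 8/3 + 2*q)
w(b(t(-3, 3)), -24) - P(-60) = (8/3 + 2*(-24)) - 1*(-60) = (8/3 - 48) + 60 = -136/3 + 60 = 44/3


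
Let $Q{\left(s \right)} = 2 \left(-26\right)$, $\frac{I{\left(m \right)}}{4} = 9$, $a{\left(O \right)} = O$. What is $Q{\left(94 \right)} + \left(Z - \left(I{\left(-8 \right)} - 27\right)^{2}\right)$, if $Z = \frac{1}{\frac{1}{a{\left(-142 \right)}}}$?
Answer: $-275$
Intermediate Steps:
$I{\left(m \right)} = 36$ ($I{\left(m \right)} = 4 \cdot 9 = 36$)
$Z = -142$ ($Z = \frac{1}{\frac{1}{-142}} = \frac{1}{- \frac{1}{142}} = -142$)
$Q{\left(s \right)} = -52$
$Q{\left(94 \right)} + \left(Z - \left(I{\left(-8 \right)} - 27\right)^{2}\right) = -52 - \left(142 + \left(36 - 27\right)^{2}\right) = -52 - 223 = -275$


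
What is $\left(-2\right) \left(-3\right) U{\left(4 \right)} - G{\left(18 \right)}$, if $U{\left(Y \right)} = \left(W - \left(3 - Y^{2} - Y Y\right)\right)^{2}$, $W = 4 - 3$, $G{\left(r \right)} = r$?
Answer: $5382$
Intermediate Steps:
$W = 1$ ($W = 4 - 3 = 1$)
$U{\left(Y \right)} = \left(-2 + 2 Y^{2}\right)^{2}$ ($U{\left(Y \right)} = \left(1 - \left(3 - Y^{2} - Y Y\right)\right)^{2} = \left(1 + \left(\left(Y^{2} + Y^{2}\right) - 3\right)\right)^{2} = \left(1 + \left(2 Y^{2} - 3\right)\right)^{2} = \left(1 + \left(-3 + 2 Y^{2}\right)\right)^{2} = \left(-2 + 2 Y^{2}\right)^{2}$)
$\left(-2\right) \left(-3\right) U{\left(4 \right)} - G{\left(18 \right)} = \left(-2\right) \left(-3\right) 4 \left(-1 + 4^{2}\right)^{2} - 18 = 6 \cdot 4 \left(-1 + 16\right)^{2} - 18 = 6 \cdot 4 \cdot 15^{2} - 18 = 6 \cdot 4 \cdot 225 - 18 = 6 \cdot 900 - 18 = 5400 - 18 = 5382$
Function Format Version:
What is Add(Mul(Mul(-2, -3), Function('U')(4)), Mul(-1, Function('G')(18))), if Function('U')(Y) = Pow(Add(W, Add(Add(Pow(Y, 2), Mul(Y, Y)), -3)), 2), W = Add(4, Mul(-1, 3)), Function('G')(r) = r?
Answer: 5382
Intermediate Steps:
W = 1 (W = Add(4, -3) = 1)
Function('U')(Y) = Pow(Add(-2, Mul(2, Pow(Y, 2))), 2) (Function('U')(Y) = Pow(Add(1, Add(Add(Pow(Y, 2), Mul(Y, Y)), -3)), 2) = Pow(Add(1, Add(Add(Pow(Y, 2), Pow(Y, 2)), -3)), 2) = Pow(Add(1, Add(Mul(2, Pow(Y, 2)), -3)), 2) = Pow(Add(1, Add(-3, Mul(2, Pow(Y, 2)))), 2) = Pow(Add(-2, Mul(2, Pow(Y, 2))), 2))
Add(Mul(Mul(-2, -3), Function('U')(4)), Mul(-1, Function('G')(18))) = Add(Mul(Mul(-2, -3), Mul(4, Pow(Add(-1, Pow(4, 2)), 2))), Mul(-1, 18)) = Add(Mul(6, Mul(4, Pow(Add(-1, 16), 2))), -18) = Add(Mul(6, Mul(4, Pow(15, 2))), -18) = Add(Mul(6, Mul(4, 225)), -18) = Add(Mul(6, 900), -18) = Add(5400, -18) = 5382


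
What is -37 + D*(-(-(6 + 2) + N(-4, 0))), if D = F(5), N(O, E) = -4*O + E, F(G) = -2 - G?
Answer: 19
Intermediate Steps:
N(O, E) = E - 4*O
D = -7 (D = -2 - 1*5 = -2 - 5 = -7)
-37 + D*(-(-(6 + 2) + N(-4, 0))) = -37 - (-7)*(-(6 + 2) + (0 - 4*(-4))) = -37 - (-7)*(-1*8 + (0 + 16)) = -37 - (-7)*(-8 + 16) = -37 - (-7)*8 = -37 - 7*(-8) = -37 + 56 = 19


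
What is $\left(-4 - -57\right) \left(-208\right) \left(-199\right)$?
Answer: $2193776$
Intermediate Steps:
$\left(-4 - -57\right) \left(-208\right) \left(-199\right) = \left(-4 + 57\right) \left(-208\right) \left(-199\right) = 53 \left(-208\right) \left(-199\right) = \left(-11024\right) \left(-199\right) = 2193776$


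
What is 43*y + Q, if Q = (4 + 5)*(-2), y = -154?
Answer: -6640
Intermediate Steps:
Q = -18 (Q = 9*(-2) = -18)
43*y + Q = 43*(-154) - 18 = -6622 - 18 = -6640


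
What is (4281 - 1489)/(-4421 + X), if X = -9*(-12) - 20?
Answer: -2792/4333 ≈ -0.64436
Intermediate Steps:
X = 88 (X = 108 - 20 = 88)
(4281 - 1489)/(-4421 + X) = (4281 - 1489)/(-4421 + 88) = 2792/(-4333) = 2792*(-1/4333) = -2792/4333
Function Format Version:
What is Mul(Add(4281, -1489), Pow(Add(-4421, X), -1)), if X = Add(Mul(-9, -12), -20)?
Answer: Rational(-2792, 4333) ≈ -0.64436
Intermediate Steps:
X = 88 (X = Add(108, -20) = 88)
Mul(Add(4281, -1489), Pow(Add(-4421, X), -1)) = Mul(Add(4281, -1489), Pow(Add(-4421, 88), -1)) = Mul(2792, Pow(-4333, -1)) = Mul(2792, Rational(-1, 4333)) = Rational(-2792, 4333)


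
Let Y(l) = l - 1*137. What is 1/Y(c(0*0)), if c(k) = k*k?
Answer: -1/137 ≈ -0.0072993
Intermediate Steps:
c(k) = k²
Y(l) = -137 + l (Y(l) = l - 137 = -137 + l)
1/Y(c(0*0)) = 1/(-137 + (0*0)²) = 1/(-137 + 0²) = 1/(-137 + 0) = 1/(-137) = -1/137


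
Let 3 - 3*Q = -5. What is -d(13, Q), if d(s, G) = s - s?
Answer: 0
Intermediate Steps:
Q = 8/3 (Q = 1 - ⅓*(-5) = 1 + 5/3 = 8/3 ≈ 2.6667)
d(s, G) = 0
-d(13, Q) = -1*0 = 0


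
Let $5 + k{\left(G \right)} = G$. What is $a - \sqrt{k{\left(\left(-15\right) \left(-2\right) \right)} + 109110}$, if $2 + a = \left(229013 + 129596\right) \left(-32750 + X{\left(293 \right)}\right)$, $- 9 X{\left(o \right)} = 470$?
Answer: $- \frac{105868548998}{9} - \sqrt{109135} \approx -1.1763 \cdot 10^{10}$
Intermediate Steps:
$X{\left(o \right)} = - \frac{470}{9}$ ($X{\left(o \right)} = \left(- \frac{1}{9}\right) 470 = - \frac{470}{9}$)
$k{\left(G \right)} = -5 + G$
$a = - \frac{105868548998}{9}$ ($a = -2 + \left(229013 + 129596\right) \left(-32750 - \frac{470}{9}\right) = -2 + 358609 \left(- \frac{295220}{9}\right) = -2 - \frac{105868548980}{9} = - \frac{105868548998}{9} \approx -1.1763 \cdot 10^{10}$)
$a - \sqrt{k{\left(\left(-15\right) \left(-2\right) \right)} + 109110} = - \frac{105868548998}{9} - \sqrt{\left(-5 - -30\right) + 109110} = - \frac{105868548998}{9} - \sqrt{\left(-5 + 30\right) + 109110} = - \frac{105868548998}{9} - \sqrt{25 + 109110} = - \frac{105868548998}{9} - \sqrt{109135}$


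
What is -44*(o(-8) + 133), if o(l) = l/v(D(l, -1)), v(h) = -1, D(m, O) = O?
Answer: -6204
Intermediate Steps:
o(l) = -l (o(l) = l/(-1) = l*(-1) = -l)
-44*(o(-8) + 133) = -44*(-1*(-8) + 133) = -44*(8 + 133) = -44*141 = -6204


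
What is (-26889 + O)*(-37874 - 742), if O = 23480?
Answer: 131641944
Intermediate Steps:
(-26889 + O)*(-37874 - 742) = (-26889 + 23480)*(-37874 - 742) = -3409*(-38616) = 131641944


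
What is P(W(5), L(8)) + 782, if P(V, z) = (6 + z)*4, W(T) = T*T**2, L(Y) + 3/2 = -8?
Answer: 768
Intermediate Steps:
L(Y) = -19/2 (L(Y) = -3/2 - 8 = -19/2)
W(T) = T**3
P(V, z) = 24 + 4*z
P(W(5), L(8)) + 782 = (24 + 4*(-19/2)) + 782 = (24 - 38) + 782 = -14 + 782 = 768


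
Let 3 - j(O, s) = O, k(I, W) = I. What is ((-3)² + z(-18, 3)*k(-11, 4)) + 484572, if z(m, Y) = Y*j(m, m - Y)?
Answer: 483888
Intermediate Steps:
j(O, s) = 3 - O
z(m, Y) = Y*(3 - m)
((-3)² + z(-18, 3)*k(-11, 4)) + 484572 = ((-3)² + (3*(3 - 1*(-18)))*(-11)) + 484572 = (9 + (3*(3 + 18))*(-11)) + 484572 = (9 + (3*21)*(-11)) + 484572 = (9 + 63*(-11)) + 484572 = (9 - 693) + 484572 = -684 + 484572 = 483888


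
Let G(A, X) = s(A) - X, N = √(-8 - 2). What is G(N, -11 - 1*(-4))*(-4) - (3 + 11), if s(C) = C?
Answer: -42 - 4*I*√10 ≈ -42.0 - 12.649*I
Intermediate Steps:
N = I*√10 (N = √(-10) = I*√10 ≈ 3.1623*I)
G(A, X) = A - X
G(N, -11 - 1*(-4))*(-4) - (3 + 11) = (I*√10 - (-11 - 1*(-4)))*(-4) - (3 + 11) = (I*√10 - (-11 + 4))*(-4) - 1*14 = (I*√10 - 1*(-7))*(-4) - 14 = (I*√10 + 7)*(-4) - 14 = (7 + I*√10)*(-4) - 14 = (-28 - 4*I*√10) - 14 = -42 - 4*I*√10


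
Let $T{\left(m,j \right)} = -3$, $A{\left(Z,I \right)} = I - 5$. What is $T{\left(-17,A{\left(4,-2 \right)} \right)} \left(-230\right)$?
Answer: $690$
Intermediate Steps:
$A{\left(Z,I \right)} = -5 + I$
$T{\left(-17,A{\left(4,-2 \right)} \right)} \left(-230\right) = \left(-3\right) \left(-230\right) = 690$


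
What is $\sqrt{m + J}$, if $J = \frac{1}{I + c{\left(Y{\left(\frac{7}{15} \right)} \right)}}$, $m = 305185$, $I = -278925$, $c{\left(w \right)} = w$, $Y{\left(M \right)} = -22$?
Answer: $\frac{\sqrt{23746880900795718}}{278947} \approx 552.44$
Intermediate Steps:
$J = - \frac{1}{278947}$ ($J = \frac{1}{-278925 - 22} = \frac{1}{-278947} = - \frac{1}{278947} \approx -3.5849 \cdot 10^{-6}$)
$\sqrt{m + J} = \sqrt{305185 - \frac{1}{278947}} = \sqrt{\frac{85130440194}{278947}} = \frac{\sqrt{23746880900795718}}{278947}$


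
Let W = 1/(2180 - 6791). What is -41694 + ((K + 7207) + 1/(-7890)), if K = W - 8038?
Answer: -171899234139/4042310 ≈ -42525.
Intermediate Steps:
W = -1/4611 (W = 1/(-4611) = -1/4611 ≈ -0.00021687)
K = -37063219/4611 (K = -1/4611 - 8038 = -37063219/4611 ≈ -8038.0)
-41694 + ((K + 7207) + 1/(-7890)) = -41694 + ((-37063219/4611 + 7207) + 1/(-7890)) = -41694 + (-3831742/4611 - 1/7890) = -41694 - 3359160999/4042310 = -171899234139/4042310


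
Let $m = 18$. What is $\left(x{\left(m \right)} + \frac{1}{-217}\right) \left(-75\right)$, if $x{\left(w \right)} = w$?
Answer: $- \frac{292875}{217} \approx -1349.7$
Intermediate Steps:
$\left(x{\left(m \right)} + \frac{1}{-217}\right) \left(-75\right) = \left(18 + \frac{1}{-217}\right) \left(-75\right) = \left(18 - \frac{1}{217}\right) \left(-75\right) = \frac{3905}{217} \left(-75\right) = - \frac{292875}{217}$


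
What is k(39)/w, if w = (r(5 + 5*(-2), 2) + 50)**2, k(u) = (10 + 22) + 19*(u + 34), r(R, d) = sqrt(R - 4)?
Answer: 3534729/6295081 - 425700*I/6295081 ≈ 0.56151 - 0.067624*I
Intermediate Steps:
r(R, d) = sqrt(-4 + R)
k(u) = 678 + 19*u (k(u) = 32 + 19*(34 + u) = 32 + (646 + 19*u) = 678 + 19*u)
w = (50 + 3*I)**2 (w = (sqrt(-4 + (5 + 5*(-2))) + 50)**2 = (sqrt(-4 + (5 - 10)) + 50)**2 = (sqrt(-4 - 5) + 50)**2 = (sqrt(-9) + 50)**2 = (3*I + 50)**2 = (50 + 3*I)**2 ≈ 2491.0 + 300.0*I)
k(39)/w = (678 + 19*39)/(2491 + 300*I) = (678 + 741)*((2491 - 300*I)/6295081) = 1419*((2491 - 300*I)/6295081) = 1419*(2491 - 300*I)/6295081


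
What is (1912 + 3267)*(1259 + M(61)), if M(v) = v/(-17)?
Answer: 110530218/17 ≈ 6.5018e+6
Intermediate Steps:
M(v) = -v/17 (M(v) = v*(-1/17) = -v/17)
(1912 + 3267)*(1259 + M(61)) = (1912 + 3267)*(1259 - 1/17*61) = 5179*(1259 - 61/17) = 5179*(21342/17) = 110530218/17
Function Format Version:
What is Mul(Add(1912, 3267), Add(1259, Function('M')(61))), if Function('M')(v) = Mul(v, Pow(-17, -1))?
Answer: Rational(110530218, 17) ≈ 6.5018e+6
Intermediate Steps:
Function('M')(v) = Mul(Rational(-1, 17), v) (Function('M')(v) = Mul(v, Rational(-1, 17)) = Mul(Rational(-1, 17), v))
Mul(Add(1912, 3267), Add(1259, Function('M')(61))) = Mul(Add(1912, 3267), Add(1259, Mul(Rational(-1, 17), 61))) = Mul(5179, Add(1259, Rational(-61, 17))) = Mul(5179, Rational(21342, 17)) = Rational(110530218, 17)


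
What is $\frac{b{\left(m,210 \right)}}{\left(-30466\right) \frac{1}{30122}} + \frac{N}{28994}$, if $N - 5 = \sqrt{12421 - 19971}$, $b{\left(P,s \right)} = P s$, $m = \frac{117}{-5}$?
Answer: $\frac{2145838883641}{441665602} + \frac{5 i \sqrt{302}}{28994} \approx 4858.5 + 0.0029969 i$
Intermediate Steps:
$m = - \frac{117}{5}$ ($m = 117 \left(- \frac{1}{5}\right) = - \frac{117}{5} \approx -23.4$)
$N = 5 + 5 i \sqrt{302}$ ($N = 5 + \sqrt{12421 - 19971} = 5 + \sqrt{-7550} = 5 + 5 i \sqrt{302} \approx 5.0 + 86.891 i$)
$\frac{b{\left(m,210 \right)}}{\left(-30466\right) \frac{1}{30122}} + \frac{N}{28994} = \frac{\left(- \frac{117}{5}\right) 210}{\left(-30466\right) \frac{1}{30122}} + \frac{5 + 5 i \sqrt{302}}{28994} = - \frac{4914}{\left(-30466\right) \frac{1}{30122}} + \left(5 + 5 i \sqrt{302}\right) \frac{1}{28994} = - \frac{4914}{- \frac{15233}{15061}} + \left(\frac{5}{28994} + \frac{5 i \sqrt{302}}{28994}\right) = \left(-4914\right) \left(- \frac{15061}{15233}\right) + \left(\frac{5}{28994} + \frac{5 i \sqrt{302}}{28994}\right) = \frac{74009754}{15233} + \left(\frac{5}{28994} + \frac{5 i \sqrt{302}}{28994}\right) = \frac{2145838883641}{441665602} + \frac{5 i \sqrt{302}}{28994}$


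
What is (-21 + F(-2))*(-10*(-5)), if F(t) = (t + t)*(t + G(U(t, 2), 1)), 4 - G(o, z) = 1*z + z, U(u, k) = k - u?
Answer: -1050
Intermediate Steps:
G(o, z) = 4 - 2*z (G(o, z) = 4 - (1*z + z) = 4 - (z + z) = 4 - 2*z)
F(t) = 2*t*(2 + t) (F(t) = (t + t)*(t + (4 - 2*1)) = (2*t)*(t + (4 - 2)) = (2*t)*(t + 2) = (2*t)*(2 + t) = 2*t*(2 + t))
(-21 + F(-2))*(-10*(-5)) = (-21 + 2*(-2)*(2 - 2))*(-10*(-5)) = (-21 + 2*(-2)*0)*50 = (-21 + 0)*50 = -21*50 = -1050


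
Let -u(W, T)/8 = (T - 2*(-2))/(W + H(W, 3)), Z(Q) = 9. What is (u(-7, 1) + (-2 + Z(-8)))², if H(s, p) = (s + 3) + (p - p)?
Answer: 13689/121 ≈ 113.13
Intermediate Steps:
H(s, p) = 3 + s (H(s, p) = (3 + s) + 0 = 3 + s)
u(W, T) = -8*(4 + T)/(3 + 2*W) (u(W, T) = -8*(T - 2*(-2))/(W + (3 + W)) = -8*(T + 4)/(3 + 2*W) = -8*(4 + T)/(3 + 2*W))
(u(-7, 1) + (-2 + Z(-8)))² = (8*(-4 - 1*1)/(3 + 2*(-7)) + (-2 + 9))² = (8*(-4 - 1)/(3 - 14) + 7)² = (8*(-5)/(-11) + 7)² = (8*(-1/11)*(-5) + 7)² = (40/11 + 7)² = (117/11)² = 13689/121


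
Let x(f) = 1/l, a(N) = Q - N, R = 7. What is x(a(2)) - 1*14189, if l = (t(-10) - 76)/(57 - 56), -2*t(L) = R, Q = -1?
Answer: -2256053/159 ≈ -14189.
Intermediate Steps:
t(L) = -7/2 (t(L) = -1/2*7 = -7/2)
l = -159/2 (l = (-7/2 - 76)/(57 - 56) = -159/2/1 = -159/2*1 = -159/2 ≈ -79.500)
a(N) = -1 - N
x(f) = -2/159 (x(f) = 1/(-159/2) = -2/159)
x(a(2)) - 1*14189 = -2/159 - 1*14189 = -2/159 - 14189 = -2256053/159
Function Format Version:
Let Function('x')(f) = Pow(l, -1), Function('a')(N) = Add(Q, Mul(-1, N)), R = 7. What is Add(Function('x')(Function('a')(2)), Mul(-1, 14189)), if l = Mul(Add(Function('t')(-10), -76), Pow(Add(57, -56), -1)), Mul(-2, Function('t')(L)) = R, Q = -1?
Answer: Rational(-2256053, 159) ≈ -14189.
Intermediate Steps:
Function('t')(L) = Rational(-7, 2) (Function('t')(L) = Mul(Rational(-1, 2), 7) = Rational(-7, 2))
l = Rational(-159, 2) (l = Mul(Add(Rational(-7, 2), -76), Pow(Add(57, -56), -1)) = Mul(Rational(-159, 2), Pow(1, -1)) = Mul(Rational(-159, 2), 1) = Rational(-159, 2) ≈ -79.500)
Function('a')(N) = Add(-1, Mul(-1, N))
Function('x')(f) = Rational(-2, 159) (Function('x')(f) = Pow(Rational(-159, 2), -1) = Rational(-2, 159))
Add(Function('x')(Function('a')(2)), Mul(-1, 14189)) = Add(Rational(-2, 159), Mul(-1, 14189)) = Add(Rational(-2, 159), -14189) = Rational(-2256053, 159)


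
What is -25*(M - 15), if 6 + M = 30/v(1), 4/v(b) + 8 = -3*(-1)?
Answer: 2925/2 ≈ 1462.5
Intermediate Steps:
v(b) = -4/5 (v(b) = 4/(-8 - 3*(-1)) = 4/(-8 + 3) = 4/(-5) = 4*(-1/5) = -4/5)
M = -87/2 (M = -6 + 30/(-4/5) = -6 + 30*(-5/4) = -6 - 75/2 = -87/2 ≈ -43.500)
-25*(M - 15) = -25*(-87/2 - 15) = -25*(-117/2) = 2925/2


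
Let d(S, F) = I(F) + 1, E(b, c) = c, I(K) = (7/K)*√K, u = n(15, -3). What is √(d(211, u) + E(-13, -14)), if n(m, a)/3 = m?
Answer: √(-2925 + 105*√5)/15 ≈ 3.4578*I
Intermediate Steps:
n(m, a) = 3*m
u = 45 (u = 3*15 = 45)
I(K) = 7/√K
d(S, F) = 1 + 7/√F (d(S, F) = 7/√F + 1 = 1 + 7/√F)
√(d(211, u) + E(-13, -14)) = √((1 + 7/√45) - 14) = √((1 + 7*(√5/15)) - 14) = √((1 + 7*√5/15) - 14) = √(-13 + 7*√5/15)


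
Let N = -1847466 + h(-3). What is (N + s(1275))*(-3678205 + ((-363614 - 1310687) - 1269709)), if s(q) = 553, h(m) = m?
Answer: 12230674838940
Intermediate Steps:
N = -1847469 (N = -1847466 - 3 = -1847469)
(N + s(1275))*(-3678205 + ((-363614 - 1310687) - 1269709)) = (-1847469 + 553)*(-3678205 + ((-363614 - 1310687) - 1269709)) = -1846916*(-3678205 + (-1674301 - 1269709)) = -1846916*(-3678205 - 2944010) = -1846916*(-6622215) = 12230674838940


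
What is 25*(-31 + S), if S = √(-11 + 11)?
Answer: -775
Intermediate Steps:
S = 0 (S = √0 = 0)
25*(-31 + S) = 25*(-31 + 0) = 25*(-31) = -775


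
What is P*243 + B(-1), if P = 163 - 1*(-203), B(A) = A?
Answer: 88937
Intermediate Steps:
P = 366 (P = 163 + 203 = 366)
P*243 + B(-1) = 366*243 - 1 = 88938 - 1 = 88937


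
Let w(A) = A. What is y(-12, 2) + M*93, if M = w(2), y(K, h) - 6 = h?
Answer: 194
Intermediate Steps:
y(K, h) = 6 + h
M = 2
y(-12, 2) + M*93 = (6 + 2) + 2*93 = 8 + 186 = 194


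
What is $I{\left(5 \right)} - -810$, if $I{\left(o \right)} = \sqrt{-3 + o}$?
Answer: $810 + \sqrt{2} \approx 811.41$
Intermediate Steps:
$I{\left(5 \right)} - -810 = \sqrt{-3 + 5} - -810 = \sqrt{2} + 810 = 810 + \sqrt{2}$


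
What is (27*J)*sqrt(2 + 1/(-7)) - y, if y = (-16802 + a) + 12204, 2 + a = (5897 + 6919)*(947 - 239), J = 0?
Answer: -9069128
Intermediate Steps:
a = 9073726 (a = -2 + (5897 + 6919)*(947 - 239) = -2 + 12816*708 = -2 + 9073728 = 9073726)
y = 9069128 (y = (-16802 + 9073726) + 12204 = 9056924 + 12204 = 9069128)
(27*J)*sqrt(2 + 1/(-7)) - y = (27*0)*sqrt(2 + 1/(-7)) - 1*9069128 = 0*sqrt(2 + 1*(-1/7)) - 9069128 = 0*sqrt(2 - 1/7) - 9069128 = 0*sqrt(13/7) - 9069128 = 0*(sqrt(91)/7) - 9069128 = 0 - 9069128 = -9069128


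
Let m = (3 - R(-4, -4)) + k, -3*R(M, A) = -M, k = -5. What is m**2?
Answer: 4/9 ≈ 0.44444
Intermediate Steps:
R(M, A) = M/3 (R(M, A) = -(-1)*M/3 = M/3)
m = -2/3 (m = (3 - (-4)/3) - 5 = (3 - 1*(-4/3)) - 5 = (3 + 4/3) - 5 = 13/3 - 5 = -2/3 ≈ -0.66667)
m**2 = (-2/3)**2 = 4/9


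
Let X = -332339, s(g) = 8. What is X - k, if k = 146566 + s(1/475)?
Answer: -478913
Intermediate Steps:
k = 146574 (k = 146566 + 8 = 146574)
X - k = -332339 - 1*146574 = -332339 - 146574 = -478913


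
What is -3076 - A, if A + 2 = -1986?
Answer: -1088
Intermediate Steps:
A = -1988 (A = -2 - 1986 = -1988)
-3076 - A = -3076 - 1*(-1988) = -3076 + 1988 = -1088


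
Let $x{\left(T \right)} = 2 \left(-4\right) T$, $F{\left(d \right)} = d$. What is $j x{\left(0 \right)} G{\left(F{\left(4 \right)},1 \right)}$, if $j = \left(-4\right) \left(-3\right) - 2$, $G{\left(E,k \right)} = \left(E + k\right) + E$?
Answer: $0$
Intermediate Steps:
$x{\left(T \right)} = - 8 T$
$G{\left(E,k \right)} = k + 2 E$
$j = 10$ ($j = 12 - 2 = 10$)
$j x{\left(0 \right)} G{\left(F{\left(4 \right)},1 \right)} = 10 \left(\left(-8\right) 0\right) \left(1 + 2 \cdot 4\right) = 10 \cdot 0 \left(1 + 8\right) = 0 \cdot 9 = 0$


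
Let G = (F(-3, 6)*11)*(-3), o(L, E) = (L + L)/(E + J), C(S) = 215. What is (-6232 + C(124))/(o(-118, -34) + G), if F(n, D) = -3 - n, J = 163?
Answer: 776193/236 ≈ 3289.0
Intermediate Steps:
o(L, E) = 2*L/(163 + E) (o(L, E) = (L + L)/(E + 163) = (2*L)/(163 + E) = 2*L/(163 + E))
G = 0 (G = ((-3 - 1*(-3))*11)*(-3) = ((-3 + 3)*11)*(-3) = (0*11)*(-3) = 0*(-3) = 0)
(-6232 + C(124))/(o(-118, -34) + G) = (-6232 + 215)/(2*(-118)/(163 - 34) + 0) = -6017/(2*(-118)/129 + 0) = -6017/(2*(-118)*(1/129) + 0) = -6017/(-236/129 + 0) = -6017/(-236/129) = -6017*(-129/236) = 776193/236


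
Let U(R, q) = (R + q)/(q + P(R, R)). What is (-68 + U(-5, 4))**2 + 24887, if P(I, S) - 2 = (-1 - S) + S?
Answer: 738456/25 ≈ 29538.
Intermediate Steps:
P(I, S) = 1 (P(I, S) = 2 + ((-1 - S) + S) = 2 - 1 = 1)
U(R, q) = (R + q)/(1 + q) (U(R, q) = (R + q)/(q + 1) = (R + q)/(1 + q))
(-68 + U(-5, 4))**2 + 24887 = (-68 + (-5 + 4)/(1 + 4))**2 + 24887 = (-68 - 1/5)**2 + 24887 = (-341/5)**2 + 24887 = 116281/25 + 24887 = 738456/25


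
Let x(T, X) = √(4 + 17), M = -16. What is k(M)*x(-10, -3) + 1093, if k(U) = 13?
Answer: 1093 + 13*√21 ≈ 1152.6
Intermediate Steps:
x(T, X) = √21
k(M)*x(-10, -3) + 1093 = 13*√21 + 1093 = 1093 + 13*√21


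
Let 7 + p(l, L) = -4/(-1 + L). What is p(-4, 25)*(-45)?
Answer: 645/2 ≈ 322.50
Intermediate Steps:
p(l, L) = -7 - 4/(-1 + L)
p(-4, 25)*(-45) = ((3 - 7*25)/(-1 + 25))*(-45) = ((3 - 175)/24)*(-45) = ((1/24)*(-172))*(-45) = -43/6*(-45) = 645/2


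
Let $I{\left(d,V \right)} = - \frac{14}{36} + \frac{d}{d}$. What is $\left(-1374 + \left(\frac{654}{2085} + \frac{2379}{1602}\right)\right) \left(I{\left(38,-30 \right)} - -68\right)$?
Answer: $- \frac{125788473031}{1336068} \approx -94148.0$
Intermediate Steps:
$I{\left(d,V \right)} = \frac{11}{18}$ ($I{\left(d,V \right)} = \left(-14\right) \frac{1}{36} + 1 = - \frac{7}{18} + 1 = \frac{11}{18}$)
$\left(-1374 + \left(\frac{654}{2085} + \frac{2379}{1602}\right)\right) \left(I{\left(38,-30 \right)} - -68\right) = \left(-1374 + \left(\frac{654}{2085} + \frac{2379}{1602}\right)\right) \left(\frac{11}{18} - -68\right) = \left(-1374 + \left(654 \cdot \frac{1}{2085} + 2379 \cdot \frac{1}{1602}\right)\right) \left(\frac{11}{18} + 68\right) = \left(-1374 + \left(\frac{218}{695} + \frac{793}{534}\right)\right) \frac{1235}{18} = \left(-1374 + \frac{667547}{371130}\right) \frac{1235}{18} = \left(- \frac{509265073}{371130}\right) \frac{1235}{18} = - \frac{125788473031}{1336068}$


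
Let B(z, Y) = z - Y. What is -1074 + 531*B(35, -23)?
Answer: 29724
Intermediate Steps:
-1074 + 531*B(35, -23) = -1074 + 531*(35 - 1*(-23)) = -1074 + 531*(35 + 23) = -1074 + 531*58 = -1074 + 30798 = 29724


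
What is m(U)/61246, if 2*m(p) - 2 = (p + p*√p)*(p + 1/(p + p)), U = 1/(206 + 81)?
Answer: 411847/20179087096 + 82371*√287/5791397996552 ≈ 2.0651e-5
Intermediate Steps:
U = 1/287 ≈ 0.0034843
m(p) = 1 + (p + p^(3/2))*(p + 1/(2*p))/2 (m(p) = 1 + ((p + p*√p)*(p + 1/(p + p)))/2 = 1 + ((p + p^(3/2))*(p + 1/(2*p)))/2 = 1 + (p + p^(3/2))*(p + 1/(2*p))/2)
m(U)/61246 = (5/4 + (1/287)²/2 + (1/287)^(5/2)/2 + √(1/287)/4)/61246 = (5/4 + (½)*(1/82369) + (√287/23639903)/2 + (√287/287)/4)*(1/61246) = (5/4 + 1/164738 + √287/47279806 + √287/1148)*(1/61246) = (411847/329476 + 82371*√287/94559612)*(1/61246) = 411847/20179087096 + 82371*√287/5791397996552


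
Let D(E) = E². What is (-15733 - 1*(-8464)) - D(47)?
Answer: -9478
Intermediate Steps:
(-15733 - 1*(-8464)) - D(47) = (-15733 - 1*(-8464)) - 1*47² = (-15733 + 8464) - 1*2209 = -7269 - 2209 = -9478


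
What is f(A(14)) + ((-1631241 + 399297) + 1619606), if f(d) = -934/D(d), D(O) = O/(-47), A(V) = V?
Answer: 2735583/7 ≈ 3.9080e+5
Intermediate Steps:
D(O) = -O/47 (D(O) = O*(-1/47) = -O/47)
f(d) = 43898/d (f(d) = -934*(-47/d) = -(-43898)/d = 43898/d)
f(A(14)) + ((-1631241 + 399297) + 1619606) = 43898/14 + ((-1631241 + 399297) + 1619606) = 43898*(1/14) + (-1231944 + 1619606) = 21949/7 + 387662 = 2735583/7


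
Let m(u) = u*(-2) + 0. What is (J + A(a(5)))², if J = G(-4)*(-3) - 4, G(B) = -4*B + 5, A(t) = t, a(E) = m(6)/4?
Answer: 4900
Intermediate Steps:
m(u) = -2*u (m(u) = -2*u + 0 = -2*u)
a(E) = -3 (a(E) = -2*6/4 = -12*¼ = -3)
G(B) = 5 - 4*B
J = -67 (J = (5 - 4*(-4))*(-3) - 4 = (5 + 16)*(-3) - 4 = 21*(-3) - 4 = -63 - 4 = -67)
(J + A(a(5)))² = (-67 - 3)² = (-70)² = 4900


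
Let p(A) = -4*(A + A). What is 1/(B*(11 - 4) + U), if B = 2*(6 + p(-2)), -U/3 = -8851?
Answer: 1/26861 ≈ 3.7229e-5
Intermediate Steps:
U = 26553 (U = -3*(-8851) = 26553)
p(A) = -8*A
B = 44 (B = 2*(6 - 8*(-2)) = 2*(6 + 16) = 2*22 = 44)
1/(B*(11 - 4) + U) = 1/(44*(11 - 4) + 26553) = 1/(44*7 + 26553) = 1/(308 + 26553) = 1/26861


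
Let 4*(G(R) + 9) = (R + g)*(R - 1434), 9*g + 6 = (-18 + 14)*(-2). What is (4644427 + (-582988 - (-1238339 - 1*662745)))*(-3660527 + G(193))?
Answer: -798604798247585/36 ≈ -2.2183e+13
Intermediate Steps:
g = 2/9 (g = -⅔ + ((-18 + 14)*(-2))/9 = -⅔ + (-4*(-2))/9 = -⅔ + (⅑)*8 = -⅔ + 8/9 = 2/9 ≈ 0.22222)
G(R) = -9 + (-1434 + R)*(2/9 + R)/4 (G(R) = -9 + ((R + 2/9)*(R - 1434))/4 = -9 + ((2/9 + R)*(-1434 + R))/4 = -9 + ((-1434 + R)*(2/9 + R))/4 = -9 + (-1434 + R)*(2/9 + R)/4)
(4644427 + (-582988 - (-1238339 - 1*662745)))*(-3660527 + G(193)) = (4644427 + (-582988 - (-1238339 - 1*662745)))*(-3660527 + (-266/3 - 3226/9*193 + (¼)*193²)) = (4644427 + (-582988 - (-1238339 - 662745)))*(-3660527 + (-266/3 - 622618/9 + (¼)*37249)) = (4644427 + (-582988 - 1*(-1901084)))*(-3660527 + (-266/3 - 622618/9 + 37249/4)) = (4644427 + (-582988 + 1901084))*(-3660527 - 2158423/36) = (4644427 + 1318096)*(-133937395/36) = 5962523*(-133937395/36) = -798604798247585/36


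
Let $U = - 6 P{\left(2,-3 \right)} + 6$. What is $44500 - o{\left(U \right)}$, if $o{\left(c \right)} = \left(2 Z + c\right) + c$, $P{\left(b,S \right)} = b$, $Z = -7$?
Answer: $44526$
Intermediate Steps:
$U = -6$ ($U = \left(-6\right) 2 + 6 = -12 + 6 = -6$)
$o{\left(c \right)} = -14 + 2 c$ ($o{\left(c \right)} = \left(2 \left(-7\right) + c\right) + c = \left(-14 + c\right) + c = -14 + 2 c$)
$44500 - o{\left(U \right)} = 44500 - \left(-14 + 2 \left(-6\right)\right) = 44500 - \left(-14 - 12\right) = 44500 - -26 = 44500 + 26 = 44526$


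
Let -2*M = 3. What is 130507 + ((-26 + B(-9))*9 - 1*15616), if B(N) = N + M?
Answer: 229125/2 ≈ 1.1456e+5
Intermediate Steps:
M = -3/2 (M = -½*3 = -3/2 ≈ -1.5000)
B(N) = -3/2 + N (B(N) = N - 3/2 = -3/2 + N)
130507 + ((-26 + B(-9))*9 - 1*15616) = 130507 + ((-26 + (-3/2 - 9))*9 - 1*15616) = 130507 + ((-26 - 21/2)*9 - 15616) = 130507 + (-73/2*9 - 15616) = 130507 + (-657/2 - 15616) = 130507 - 31889/2 = 229125/2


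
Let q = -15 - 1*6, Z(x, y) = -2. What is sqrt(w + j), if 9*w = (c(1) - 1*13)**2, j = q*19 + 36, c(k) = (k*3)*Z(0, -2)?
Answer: I*sqrt(2906)/3 ≈ 17.969*I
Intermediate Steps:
q = -21 (q = -15 - 6 = -21)
c(k) = -6*k (c(k) = (k*3)*(-2) = (3*k)*(-2) = -6*k)
j = -363 (j = -21*19 + 36 = -399 + 36 = -363)
w = 361/9 (w = (-6*1 - 1*13)**2/9 = (-6 - 13)**2/9 = (1/9)*(-19)**2 = (1/9)*361 = 361/9 ≈ 40.111)
sqrt(w + j) = sqrt(361/9 - 363) = sqrt(-2906/9) = I*sqrt(2906)/3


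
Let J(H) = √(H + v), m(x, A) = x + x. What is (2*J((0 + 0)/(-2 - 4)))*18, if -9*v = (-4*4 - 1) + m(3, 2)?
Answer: 12*√11 ≈ 39.799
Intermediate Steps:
m(x, A) = 2*x
v = 11/9 (v = -((-4*4 - 1) + 2*3)/9 = -((-16 - 1) + 6)/9 = -(-17 + 6)/9 = -⅑*(-11) = 11/9 ≈ 1.2222)
J(H) = √(11/9 + H) (J(H) = √(H + 11/9) = √(11/9 + H))
(2*J((0 + 0)/(-2 - 4)))*18 = (2*(√(11 + 9*((0 + 0)/(-2 - 4)))/3))*18 = (2*(√(11 + 9*(0/(-6)))/3))*18 = (2*(√(11 + 9*(0*(-⅙)))/3))*18 = (2*(√(11 + 9*0)/3))*18 = (2*(√(11 + 0)/3))*18 = (2*(√11/3))*18 = (2*√11/3)*18 = 12*√11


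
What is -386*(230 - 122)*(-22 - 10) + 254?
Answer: 1334270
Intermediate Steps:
-386*(230 - 122)*(-22 - 10) + 254 = -41688*(-32) + 254 = -386*(-3456) + 254 = 1334016 + 254 = 1334270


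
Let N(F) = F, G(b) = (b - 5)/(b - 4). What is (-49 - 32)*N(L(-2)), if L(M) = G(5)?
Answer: 0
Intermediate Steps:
G(b) = (-5 + b)/(-4 + b)
L(M) = 0 (L(M) = (-5 + 5)/(-4 + 5) = 0/1 = 1*0 = 0)
(-49 - 32)*N(L(-2)) = (-49 - 32)*0 = -81*0 = 0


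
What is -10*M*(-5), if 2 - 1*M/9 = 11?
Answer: -4050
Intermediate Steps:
M = -81 (M = 18 - 9*11 = 18 - 99 = -81)
-10*M*(-5) = -10*(-81)*(-5) = 810*(-5) = -4050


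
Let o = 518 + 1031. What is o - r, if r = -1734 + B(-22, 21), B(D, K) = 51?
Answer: 3232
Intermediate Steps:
o = 1549
r = -1683 (r = -1734 + 51 = -1683)
o - r = 1549 - 1*(-1683) = 1549 + 1683 = 3232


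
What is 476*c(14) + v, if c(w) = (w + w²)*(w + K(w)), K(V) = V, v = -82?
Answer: 2798798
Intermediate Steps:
c(w) = 2*w*(w + w²) (c(w) = (w + w²)*(w + w) = (w + w²)*(2*w) = 2*w*(w + w²))
476*c(14) + v = 476*(2*14²*(1 + 14)) - 82 = 476*(2*196*15) - 82 = 476*5880 - 82 = 2798880 - 82 = 2798798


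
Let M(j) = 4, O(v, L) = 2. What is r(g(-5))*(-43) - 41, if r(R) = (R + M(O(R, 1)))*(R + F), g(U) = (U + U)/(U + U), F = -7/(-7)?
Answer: -471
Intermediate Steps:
F = 1 (F = -7*(-1/7) = 1)
g(U) = 1 (g(U) = (2*U)/((2*U)) = (2*U)*(1/(2*U)) = 1)
r(R) = (1 + R)*(4 + R) (r(R) = (R + 4)*(R + 1) = (4 + R)*(1 + R) = (1 + R)*(4 + R))
r(g(-5))*(-43) - 41 = (4 + 1**2 + 5*1)*(-43) - 41 = (4 + 1 + 5)*(-43) - 41 = 10*(-43) - 41 = -430 - 41 = -471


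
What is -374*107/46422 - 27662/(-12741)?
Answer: 129042671/98577117 ≈ 1.3091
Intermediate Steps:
-374*107/46422 - 27662/(-12741) = -40018*1/46422 - 27662*(-1/12741) = -20009/23211 + 27662/12741 = 129042671/98577117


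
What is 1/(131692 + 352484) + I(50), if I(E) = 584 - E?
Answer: 258549985/484176 ≈ 534.00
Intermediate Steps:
1/(131692 + 352484) + I(50) = 1/(131692 + 352484) + (584 - 1*50) = 1/484176 + (584 - 50) = 1/484176 + 534 = 258549985/484176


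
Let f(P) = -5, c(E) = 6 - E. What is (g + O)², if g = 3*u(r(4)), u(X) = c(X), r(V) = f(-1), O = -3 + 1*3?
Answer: 1089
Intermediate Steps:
O = 0 (O = -3 + 3 = 0)
r(V) = -5
u(X) = 6 - X
g = 33 (g = 3*(6 - 1*(-5)) = 3*(6 + 5) = 3*11 = 33)
(g + O)² = (33 + 0)² = 33² = 1089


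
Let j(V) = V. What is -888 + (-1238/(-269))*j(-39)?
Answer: -287154/269 ≈ -1067.5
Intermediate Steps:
-888 + (-1238/(-269))*j(-39) = -888 - 1238/(-269)*(-39) = -888 - 1238*(-1/269)*(-39) = -888 + (1238/269)*(-39) = -888 - 48282/269 = -287154/269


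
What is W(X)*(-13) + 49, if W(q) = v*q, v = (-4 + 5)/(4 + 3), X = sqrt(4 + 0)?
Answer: 317/7 ≈ 45.286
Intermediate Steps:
X = 2 (X = sqrt(4) = 2)
v = 1/7 ≈ 0.14286
W(q) = q/7
W(X)*(-13) + 49 = ((1/7)*2)*(-13) + 49 = (2/7)*(-13) + 49 = -26/7 + 49 = 317/7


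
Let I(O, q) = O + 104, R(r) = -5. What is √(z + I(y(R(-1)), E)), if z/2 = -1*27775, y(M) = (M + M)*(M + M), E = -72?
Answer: I*√55346 ≈ 235.26*I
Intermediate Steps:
y(M) = 4*M² (y(M) = (2*M)*(2*M) = 4*M²)
I(O, q) = 104 + O
z = -55550 (z = 2*(-1*27775) = 2*(-27775) = -55550)
√(z + I(y(R(-1)), E)) = √(-55550 + (104 + 4*(-5)²)) = √(-55550 + (104 + 4*25)) = √(-55550 + (104 + 100)) = √(-55550 + 204) = √(-55346) = I*√55346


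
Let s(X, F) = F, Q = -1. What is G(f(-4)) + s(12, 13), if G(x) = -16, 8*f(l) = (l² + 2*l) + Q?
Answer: -3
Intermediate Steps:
f(l) = -⅛ + l/4 + l²/8 (f(l) = ((l² + 2*l) - 1)/8 = (-1 + l² + 2*l)/8 = -⅛ + l/4 + l²/8)
G(f(-4)) + s(12, 13) = -16 + 13 = -3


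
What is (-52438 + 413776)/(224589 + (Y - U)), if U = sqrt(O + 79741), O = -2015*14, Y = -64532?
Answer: 28917338133/12809095859 + 180669*sqrt(51531)/12809095859 ≈ 2.2608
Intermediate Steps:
O = -28210
U = sqrt(51531) (U = sqrt(-28210 + 79741) = sqrt(51531) ≈ 227.00)
(-52438 + 413776)/(224589 + (Y - U)) = (-52438 + 413776)/(224589 + (-64532 - sqrt(51531))) = 361338/(160057 - sqrt(51531))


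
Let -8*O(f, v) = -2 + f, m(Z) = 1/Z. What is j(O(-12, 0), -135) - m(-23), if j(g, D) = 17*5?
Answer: 1956/23 ≈ 85.043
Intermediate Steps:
O(f, v) = ¼ - f/8 (O(f, v) = -(-2 + f)/8 = ¼ - f/8)
j(g, D) = 85
j(O(-12, 0), -135) - m(-23) = 85 - 1/(-23) = 85 - 1*(-1/23) = 85 + 1/23 = 1956/23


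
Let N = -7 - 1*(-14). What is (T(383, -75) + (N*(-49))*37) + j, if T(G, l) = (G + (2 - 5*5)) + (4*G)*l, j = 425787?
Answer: 298556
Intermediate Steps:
N = 7 (N = -7 + 14 = 7)
T(G, l) = -23 + G + 4*G*l (T(G, l) = (G + (2 - 25)) + 4*G*l = (G - 23) + 4*G*l = (-23 + G) + 4*G*l = -23 + G + 4*G*l)
(T(383, -75) + (N*(-49))*37) + j = ((-23 + 383 + 4*383*(-75)) + (7*(-49))*37) + 425787 = ((-23 + 383 - 114900) - 343*37) + 425787 = (-114540 - 12691) + 425787 = -127231 + 425787 = 298556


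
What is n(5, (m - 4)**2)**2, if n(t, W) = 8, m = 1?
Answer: 64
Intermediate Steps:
n(5, (m - 4)**2)**2 = 8**2 = 64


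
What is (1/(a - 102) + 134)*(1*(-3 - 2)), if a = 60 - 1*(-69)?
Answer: -18095/27 ≈ -670.19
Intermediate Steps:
a = 129 (a = 60 + 69 = 129)
(1/(a - 102) + 134)*(1*(-3 - 2)) = (1/(129 - 102) + 134)*(1*(-3 - 2)) = (1/27 + 134)*(1*(-5)) = (1/27 + 134)*(-5) = (3619/27)*(-5) = -18095/27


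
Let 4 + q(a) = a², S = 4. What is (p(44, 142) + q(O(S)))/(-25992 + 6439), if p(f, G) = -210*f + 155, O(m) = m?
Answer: 9073/19553 ≈ 0.46402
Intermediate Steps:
q(a) = -4 + a²
p(f, G) = 155 - 210*f
(p(44, 142) + q(O(S)))/(-25992 + 6439) = ((155 - 210*44) + (-4 + 4²))/(-25992 + 6439) = ((155 - 9240) + (-4 + 16))/(-19553) = (-9085 + 12)*(-1/19553) = -9073*(-1/19553) = 9073/19553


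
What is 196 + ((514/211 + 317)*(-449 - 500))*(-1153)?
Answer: 73750013353/211 ≈ 3.4953e+8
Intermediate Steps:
196 + ((514/211 + 317)*(-449 - 500))*(-1153) = 196 + ((514*(1/211) + 317)*(-949))*(-1153) = 196 + ((514/211 + 317)*(-949))*(-1153) = 196 + ((67401/211)*(-949))*(-1153) = 196 - 63963549/211*(-1153) = 196 + 73749971997/211 = 73750013353/211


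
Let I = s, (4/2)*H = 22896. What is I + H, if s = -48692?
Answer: -37244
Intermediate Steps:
H = 11448 (H = (½)*22896 = 11448)
I = -48692
I + H = -48692 + 11448 = -37244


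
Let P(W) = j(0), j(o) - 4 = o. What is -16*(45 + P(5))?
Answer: -784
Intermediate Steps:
j(o) = 4 + o
P(W) = 4 (P(W) = 4 + 0 = 4)
-16*(45 + P(5)) = -16*(45 + 4) = -16*49 = -784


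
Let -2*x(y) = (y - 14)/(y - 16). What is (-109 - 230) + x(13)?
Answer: -2035/6 ≈ -339.17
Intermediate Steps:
x(y) = -(-14 + y)/(2*(-16 + y)) (x(y) = -(y - 14)/(2*(y - 16)) = -(-14 + y)/(2*(-16 + y)))
(-109 - 230) + x(13) = (-109 - 230) + (14 - 1*13)/(2*(-16 + 13)) = -339 + (1/2)*(14 - 13)/(-3) = -339 + (1/2)*(-1/3)*1 = -339 - 1/6 = -2035/6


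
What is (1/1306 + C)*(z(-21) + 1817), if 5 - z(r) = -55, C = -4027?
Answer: -9871632897/1306 ≈ -7.5587e+6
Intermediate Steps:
z(r) = 60 (z(r) = 5 - 1*(-55) = 5 + 55 = 60)
(1/1306 + C)*(z(-21) + 1817) = (1/1306 - 4027)*(60 + 1817) = (1/1306 - 4027)*1877 = -5259261/1306*1877 = -9871632897/1306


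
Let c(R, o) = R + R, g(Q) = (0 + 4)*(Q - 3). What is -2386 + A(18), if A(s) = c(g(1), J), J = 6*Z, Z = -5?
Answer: -2402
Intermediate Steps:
J = -30 (J = 6*(-5) = -30)
g(Q) = -12 + 4*Q (g(Q) = 4*(-3 + Q) = -12 + 4*Q)
c(R, o) = 2*R
A(s) = -16 (A(s) = 2*(-12 + 4*1) = 2*(-12 + 4) = 2*(-8) = -16)
-2386 + A(18) = -2386 - 16 = -2402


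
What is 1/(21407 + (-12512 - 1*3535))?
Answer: 1/5360 ≈ 0.00018657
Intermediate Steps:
1/(21407 + (-12512 - 1*3535)) = 1/(21407 + (-12512 - 3535)) = 1/(21407 - 16047) = 1/5360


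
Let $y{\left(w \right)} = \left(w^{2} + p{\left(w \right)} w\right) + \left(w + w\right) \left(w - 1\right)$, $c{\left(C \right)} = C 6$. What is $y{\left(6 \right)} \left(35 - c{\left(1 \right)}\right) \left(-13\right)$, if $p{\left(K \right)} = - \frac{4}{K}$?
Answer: $-34684$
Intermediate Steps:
$c{\left(C \right)} = 6 C$
$y{\left(w \right)} = -4 + w^{2} + 2 w \left(-1 + w\right)$ ($y{\left(w \right)} = \left(w^{2} + - \frac{4}{w} w\right) + \left(w + w\right) \left(w - 1\right) = \left(w^{2} - 4\right) + 2 w \left(-1 + w\right) = \left(-4 + w^{2}\right) + 2 w \left(-1 + w\right) = -4 + w^{2} + 2 w \left(-1 + w\right)$)
$y{\left(6 \right)} \left(35 - c{\left(1 \right)}\right) \left(-13\right) = \left(-4 + 6 \left(-2 + 3 \cdot 6\right)\right) \left(35 - 6 \cdot 1\right) \left(-13\right) = \left(-4 + 6 \left(-2 + 18\right)\right) \left(35 - 6\right) \left(-13\right) = \left(-4 + 6 \cdot 16\right) \left(35 - 6\right) \left(-13\right) = \left(-4 + 96\right) 29 \left(-13\right) = 92 \cdot 29 \left(-13\right) = 2668 \left(-13\right) = -34684$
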